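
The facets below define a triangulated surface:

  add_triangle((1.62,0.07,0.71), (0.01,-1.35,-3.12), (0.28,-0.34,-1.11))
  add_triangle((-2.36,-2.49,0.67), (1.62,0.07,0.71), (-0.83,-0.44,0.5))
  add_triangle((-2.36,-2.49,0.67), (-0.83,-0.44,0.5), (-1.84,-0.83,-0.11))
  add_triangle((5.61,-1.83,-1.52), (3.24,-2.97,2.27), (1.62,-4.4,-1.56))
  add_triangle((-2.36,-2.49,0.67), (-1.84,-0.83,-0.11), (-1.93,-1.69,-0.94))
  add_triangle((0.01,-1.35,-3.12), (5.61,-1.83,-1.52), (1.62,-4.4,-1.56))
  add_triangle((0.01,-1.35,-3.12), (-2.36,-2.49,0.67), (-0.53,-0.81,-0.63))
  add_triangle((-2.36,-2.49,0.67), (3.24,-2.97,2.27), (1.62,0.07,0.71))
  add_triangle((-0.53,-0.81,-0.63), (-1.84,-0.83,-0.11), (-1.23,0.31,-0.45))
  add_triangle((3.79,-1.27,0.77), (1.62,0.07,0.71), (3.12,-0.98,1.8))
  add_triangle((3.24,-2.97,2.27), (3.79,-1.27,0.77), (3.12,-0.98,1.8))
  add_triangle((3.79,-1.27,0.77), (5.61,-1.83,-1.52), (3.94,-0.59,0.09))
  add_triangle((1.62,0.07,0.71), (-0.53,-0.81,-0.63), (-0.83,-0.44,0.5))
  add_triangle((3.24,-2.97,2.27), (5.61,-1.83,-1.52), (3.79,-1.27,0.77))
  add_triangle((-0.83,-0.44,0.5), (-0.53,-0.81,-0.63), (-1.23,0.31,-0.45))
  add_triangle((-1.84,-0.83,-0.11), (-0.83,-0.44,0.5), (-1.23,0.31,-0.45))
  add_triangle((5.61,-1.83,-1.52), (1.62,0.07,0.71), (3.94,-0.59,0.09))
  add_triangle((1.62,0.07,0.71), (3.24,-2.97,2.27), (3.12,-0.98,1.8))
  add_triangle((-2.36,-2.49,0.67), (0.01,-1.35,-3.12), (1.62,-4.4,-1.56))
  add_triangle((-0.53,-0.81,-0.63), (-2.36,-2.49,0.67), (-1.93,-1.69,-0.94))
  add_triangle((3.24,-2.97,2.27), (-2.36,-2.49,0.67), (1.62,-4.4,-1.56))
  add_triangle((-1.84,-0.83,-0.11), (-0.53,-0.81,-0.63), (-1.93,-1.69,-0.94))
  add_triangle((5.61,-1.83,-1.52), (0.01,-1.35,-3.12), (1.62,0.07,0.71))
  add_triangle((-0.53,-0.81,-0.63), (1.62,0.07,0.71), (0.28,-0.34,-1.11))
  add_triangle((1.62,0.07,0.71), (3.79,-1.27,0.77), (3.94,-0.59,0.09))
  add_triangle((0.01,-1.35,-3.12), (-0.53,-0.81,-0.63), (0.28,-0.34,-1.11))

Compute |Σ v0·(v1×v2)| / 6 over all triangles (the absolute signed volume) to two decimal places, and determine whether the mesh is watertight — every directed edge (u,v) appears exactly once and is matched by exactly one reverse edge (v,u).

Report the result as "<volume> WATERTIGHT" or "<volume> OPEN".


Per-triangle v0·(v1×v2)/6:
  t1: +0.1524
  t2: +0.3710
  t3: +0.2239
  t4: +13.4003
  t5: +0.5643
  t6: +9.8726
  t7: +0.1102
  t8: +0.8831
  t9: +0.2246
  t10: +0.4357
  t11: +1.4546
  t12: +1.2045
  t13: -0.2270
  t14: +3.1150
  t15: -0.2135
  t16: +0.1382
  t17: -0.0992
  t18: -0.1074
  t19: +6.9017
  t20: +0.2531
  t21: +10.4293
  t22: +0.0060
  t23: +0.2975
  t24: -0.2242
  t25: +0.4507
  t26: -0.0384
Σ = +49.5792 → |volume| = 49.58

Directed edges: 78 total, each appears once with its reverse present → watertight.

49.58 WATERTIGHT


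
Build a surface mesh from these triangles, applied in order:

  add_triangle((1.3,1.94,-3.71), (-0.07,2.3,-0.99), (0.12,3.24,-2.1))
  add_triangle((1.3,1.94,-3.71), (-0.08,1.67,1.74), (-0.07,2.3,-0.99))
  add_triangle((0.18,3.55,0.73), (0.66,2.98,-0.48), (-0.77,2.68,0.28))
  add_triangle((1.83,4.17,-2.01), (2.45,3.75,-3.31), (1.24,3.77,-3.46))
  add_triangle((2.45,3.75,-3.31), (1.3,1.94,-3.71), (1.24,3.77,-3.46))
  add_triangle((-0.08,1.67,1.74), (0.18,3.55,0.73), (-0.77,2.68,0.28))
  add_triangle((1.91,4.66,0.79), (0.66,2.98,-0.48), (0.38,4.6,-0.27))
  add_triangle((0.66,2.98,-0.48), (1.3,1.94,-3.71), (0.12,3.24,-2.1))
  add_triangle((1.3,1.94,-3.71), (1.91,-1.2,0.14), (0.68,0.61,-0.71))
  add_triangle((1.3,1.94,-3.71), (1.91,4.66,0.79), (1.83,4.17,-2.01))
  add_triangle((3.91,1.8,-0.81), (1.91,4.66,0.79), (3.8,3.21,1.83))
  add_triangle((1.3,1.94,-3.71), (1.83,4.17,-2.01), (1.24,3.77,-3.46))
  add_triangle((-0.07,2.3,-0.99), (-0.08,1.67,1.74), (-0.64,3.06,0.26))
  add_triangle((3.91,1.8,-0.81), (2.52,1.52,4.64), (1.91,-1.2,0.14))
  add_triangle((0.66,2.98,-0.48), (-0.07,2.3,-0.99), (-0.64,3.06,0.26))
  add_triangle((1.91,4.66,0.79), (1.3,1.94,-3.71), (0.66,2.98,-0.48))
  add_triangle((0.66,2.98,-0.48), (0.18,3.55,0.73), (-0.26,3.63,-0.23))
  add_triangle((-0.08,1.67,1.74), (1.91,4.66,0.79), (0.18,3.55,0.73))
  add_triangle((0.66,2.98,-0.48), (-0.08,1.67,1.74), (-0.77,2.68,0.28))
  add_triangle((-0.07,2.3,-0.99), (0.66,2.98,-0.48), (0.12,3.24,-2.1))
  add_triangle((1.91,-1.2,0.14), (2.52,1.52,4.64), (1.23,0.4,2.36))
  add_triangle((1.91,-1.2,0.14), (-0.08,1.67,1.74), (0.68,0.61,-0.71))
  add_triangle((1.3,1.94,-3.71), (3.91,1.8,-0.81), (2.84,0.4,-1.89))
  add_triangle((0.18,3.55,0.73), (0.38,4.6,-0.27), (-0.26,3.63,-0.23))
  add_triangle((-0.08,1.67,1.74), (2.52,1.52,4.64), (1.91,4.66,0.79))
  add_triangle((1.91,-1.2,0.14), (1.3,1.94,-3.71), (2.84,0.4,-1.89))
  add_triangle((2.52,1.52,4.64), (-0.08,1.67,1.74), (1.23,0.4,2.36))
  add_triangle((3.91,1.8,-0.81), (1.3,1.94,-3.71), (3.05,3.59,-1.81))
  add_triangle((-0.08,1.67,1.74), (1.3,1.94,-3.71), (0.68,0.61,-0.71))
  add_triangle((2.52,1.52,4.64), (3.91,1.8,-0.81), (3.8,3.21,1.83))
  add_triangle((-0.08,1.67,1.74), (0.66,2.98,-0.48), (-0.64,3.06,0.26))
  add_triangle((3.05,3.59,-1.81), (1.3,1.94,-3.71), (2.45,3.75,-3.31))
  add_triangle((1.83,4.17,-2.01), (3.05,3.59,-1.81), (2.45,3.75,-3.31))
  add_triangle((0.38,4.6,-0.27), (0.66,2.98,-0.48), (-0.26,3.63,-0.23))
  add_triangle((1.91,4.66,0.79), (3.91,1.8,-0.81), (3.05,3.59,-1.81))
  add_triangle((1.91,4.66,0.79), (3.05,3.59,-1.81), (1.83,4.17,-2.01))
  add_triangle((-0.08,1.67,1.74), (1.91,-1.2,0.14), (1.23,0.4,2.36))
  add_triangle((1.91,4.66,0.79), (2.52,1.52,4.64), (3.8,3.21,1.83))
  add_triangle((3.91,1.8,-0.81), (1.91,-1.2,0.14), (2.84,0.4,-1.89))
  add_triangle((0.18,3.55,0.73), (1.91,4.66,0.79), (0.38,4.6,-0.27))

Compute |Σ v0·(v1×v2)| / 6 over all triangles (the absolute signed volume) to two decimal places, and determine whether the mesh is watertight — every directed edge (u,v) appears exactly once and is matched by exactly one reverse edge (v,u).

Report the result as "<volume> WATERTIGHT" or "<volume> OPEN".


54.65 WATERTIGHT

Per-triangle v0·(v1×v2)/6:
  t1: -0.1266
  t2: -1.2488
  t3: +0.6673
  t4: +1.3511
  t5: +1.5297
  t6: +0.7750
  t7: +0.6941
  t8: +1.6906
  t9: -0.5896
  t10: -0.6863
  t11: +5.3196
  t12: -1.3115
  t13: -0.4978
  t14: +7.1202
  t15: +0.6221
  t16: +2.1474
  t17: -0.5811
  t18: +1.3666
  t19: -1.2015
  t20: +0.2703
  t21: +0.5790
  t22: -0.9682
  t23: +3.1726
  t24: +0.4042
  t25: +4.7485
  t26: +0.8047
  t27: +0.3397
  t28: +3.8712
  t29: -0.6097
  t30: +4.2997
  t31: +1.1466
  t32: +0.9072
  t33: +1.4952
  t34: +0.1363
  t35: +4.5917
  t36: +3.1040
  t37: -0.5186
  t38: +6.5612
  t39: +2.0805
  t40: +1.1895
Σ = +54.6461 → |volume| = 54.65

Directed edges: 120 total, each appears once with its reverse present → watertight.


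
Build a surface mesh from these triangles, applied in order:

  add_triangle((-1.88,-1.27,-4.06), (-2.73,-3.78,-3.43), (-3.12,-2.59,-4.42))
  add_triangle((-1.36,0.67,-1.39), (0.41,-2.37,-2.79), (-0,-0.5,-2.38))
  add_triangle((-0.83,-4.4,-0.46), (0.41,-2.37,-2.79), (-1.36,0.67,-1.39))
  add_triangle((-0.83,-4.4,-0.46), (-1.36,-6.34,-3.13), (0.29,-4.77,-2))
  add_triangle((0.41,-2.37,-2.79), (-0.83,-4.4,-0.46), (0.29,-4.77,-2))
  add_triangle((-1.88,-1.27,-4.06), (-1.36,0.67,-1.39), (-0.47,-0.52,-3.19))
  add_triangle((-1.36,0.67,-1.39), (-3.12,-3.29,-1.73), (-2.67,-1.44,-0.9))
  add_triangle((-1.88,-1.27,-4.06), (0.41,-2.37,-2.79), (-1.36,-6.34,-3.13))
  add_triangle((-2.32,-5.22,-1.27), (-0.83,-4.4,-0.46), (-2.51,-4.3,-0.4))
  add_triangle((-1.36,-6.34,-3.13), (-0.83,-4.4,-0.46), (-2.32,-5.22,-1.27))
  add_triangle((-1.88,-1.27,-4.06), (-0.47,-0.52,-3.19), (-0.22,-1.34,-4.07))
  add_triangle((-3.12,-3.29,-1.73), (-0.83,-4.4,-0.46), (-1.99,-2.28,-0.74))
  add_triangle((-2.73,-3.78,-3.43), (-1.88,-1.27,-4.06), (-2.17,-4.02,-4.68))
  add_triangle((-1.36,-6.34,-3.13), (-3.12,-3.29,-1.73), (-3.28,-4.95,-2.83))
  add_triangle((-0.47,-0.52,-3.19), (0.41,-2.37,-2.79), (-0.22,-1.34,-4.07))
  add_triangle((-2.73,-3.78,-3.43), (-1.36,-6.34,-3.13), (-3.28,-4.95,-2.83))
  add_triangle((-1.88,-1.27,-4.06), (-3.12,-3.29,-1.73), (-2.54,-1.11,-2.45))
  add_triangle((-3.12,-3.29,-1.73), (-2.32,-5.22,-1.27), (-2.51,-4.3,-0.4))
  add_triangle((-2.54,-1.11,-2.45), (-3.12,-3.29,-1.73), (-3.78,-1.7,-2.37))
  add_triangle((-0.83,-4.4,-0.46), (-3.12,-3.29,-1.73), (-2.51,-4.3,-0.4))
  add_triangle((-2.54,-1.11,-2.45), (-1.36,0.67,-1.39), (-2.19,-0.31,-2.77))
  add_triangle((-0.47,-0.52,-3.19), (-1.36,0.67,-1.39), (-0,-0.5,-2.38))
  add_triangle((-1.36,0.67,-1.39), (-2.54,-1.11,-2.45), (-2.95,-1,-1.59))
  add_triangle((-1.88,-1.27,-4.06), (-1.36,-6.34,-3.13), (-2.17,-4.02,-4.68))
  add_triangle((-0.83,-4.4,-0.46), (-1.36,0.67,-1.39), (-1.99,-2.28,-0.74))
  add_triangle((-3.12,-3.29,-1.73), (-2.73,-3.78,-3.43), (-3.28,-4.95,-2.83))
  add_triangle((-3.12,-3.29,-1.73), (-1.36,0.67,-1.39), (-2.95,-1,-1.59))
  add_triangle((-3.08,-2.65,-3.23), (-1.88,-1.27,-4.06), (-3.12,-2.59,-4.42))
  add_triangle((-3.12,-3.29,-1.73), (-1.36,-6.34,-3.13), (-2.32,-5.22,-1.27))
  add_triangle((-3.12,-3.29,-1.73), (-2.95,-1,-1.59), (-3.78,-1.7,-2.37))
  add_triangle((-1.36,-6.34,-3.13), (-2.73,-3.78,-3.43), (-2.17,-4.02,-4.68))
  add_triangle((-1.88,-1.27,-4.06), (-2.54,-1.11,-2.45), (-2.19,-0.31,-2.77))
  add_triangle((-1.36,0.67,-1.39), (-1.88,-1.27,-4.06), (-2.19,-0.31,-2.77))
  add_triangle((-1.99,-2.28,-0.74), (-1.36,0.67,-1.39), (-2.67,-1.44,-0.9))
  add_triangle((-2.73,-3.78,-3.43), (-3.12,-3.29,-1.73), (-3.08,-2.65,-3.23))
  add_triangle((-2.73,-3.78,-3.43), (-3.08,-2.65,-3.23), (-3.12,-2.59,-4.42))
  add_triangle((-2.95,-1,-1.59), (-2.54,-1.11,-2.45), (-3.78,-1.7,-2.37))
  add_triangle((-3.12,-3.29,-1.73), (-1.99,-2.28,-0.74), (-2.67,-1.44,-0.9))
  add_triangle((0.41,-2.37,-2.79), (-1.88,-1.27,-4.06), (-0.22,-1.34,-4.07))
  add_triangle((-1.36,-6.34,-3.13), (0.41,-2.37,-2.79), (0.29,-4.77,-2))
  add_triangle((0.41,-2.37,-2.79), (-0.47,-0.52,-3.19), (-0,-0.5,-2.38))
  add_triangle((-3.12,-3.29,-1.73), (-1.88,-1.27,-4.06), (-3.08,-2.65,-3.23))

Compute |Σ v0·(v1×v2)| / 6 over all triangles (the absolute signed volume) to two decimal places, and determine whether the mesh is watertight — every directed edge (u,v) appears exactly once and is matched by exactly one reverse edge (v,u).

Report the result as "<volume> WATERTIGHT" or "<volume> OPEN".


33.54 WATERTIGHT

Per-triangle v0·(v1×v2)/6:
  t1: +1.0333
  t2: -0.8059
  t3: -3.6887
  t4: +2.3333
  t5: -1.2745
  t6: +0.9846
  t7: +1.0899
  t8: +6.0833
  t9: +0.9508
  t10: +2.3288
  t11: +0.5838
  t12: +0.6661
  t13: +1.9694
  t14: +0.7374
  t15: -0.0912
  t16: +2.8822
  t17: +2.0751
  t18: +1.4163
  t19: +1.0147
  t20: -1.8176
  t21: +0.3306
  t22: +0.0983
  t23: +0.6815
  t24: +0.1651
  t25: -1.1234
  t26: +1.0121
  t27: -0.7480
  t28: +0.1036
  t29: +3.4685
  t30: +0.3551
  t31: +3.3051
  t32: +0.7402
  t33: +0.4086
  t34: -0.5435
  t35: +1.3091
  t36: +0.8709
  t37: +0.1818
  t38: +0.3147
  t39: +1.6095
  t40: +2.5923
  t41: +0.3081
  t42: -0.3741
Σ = +33.5372 → |volume| = 33.54

Directed edges: 126 total, each appears once with its reverse present → watertight.


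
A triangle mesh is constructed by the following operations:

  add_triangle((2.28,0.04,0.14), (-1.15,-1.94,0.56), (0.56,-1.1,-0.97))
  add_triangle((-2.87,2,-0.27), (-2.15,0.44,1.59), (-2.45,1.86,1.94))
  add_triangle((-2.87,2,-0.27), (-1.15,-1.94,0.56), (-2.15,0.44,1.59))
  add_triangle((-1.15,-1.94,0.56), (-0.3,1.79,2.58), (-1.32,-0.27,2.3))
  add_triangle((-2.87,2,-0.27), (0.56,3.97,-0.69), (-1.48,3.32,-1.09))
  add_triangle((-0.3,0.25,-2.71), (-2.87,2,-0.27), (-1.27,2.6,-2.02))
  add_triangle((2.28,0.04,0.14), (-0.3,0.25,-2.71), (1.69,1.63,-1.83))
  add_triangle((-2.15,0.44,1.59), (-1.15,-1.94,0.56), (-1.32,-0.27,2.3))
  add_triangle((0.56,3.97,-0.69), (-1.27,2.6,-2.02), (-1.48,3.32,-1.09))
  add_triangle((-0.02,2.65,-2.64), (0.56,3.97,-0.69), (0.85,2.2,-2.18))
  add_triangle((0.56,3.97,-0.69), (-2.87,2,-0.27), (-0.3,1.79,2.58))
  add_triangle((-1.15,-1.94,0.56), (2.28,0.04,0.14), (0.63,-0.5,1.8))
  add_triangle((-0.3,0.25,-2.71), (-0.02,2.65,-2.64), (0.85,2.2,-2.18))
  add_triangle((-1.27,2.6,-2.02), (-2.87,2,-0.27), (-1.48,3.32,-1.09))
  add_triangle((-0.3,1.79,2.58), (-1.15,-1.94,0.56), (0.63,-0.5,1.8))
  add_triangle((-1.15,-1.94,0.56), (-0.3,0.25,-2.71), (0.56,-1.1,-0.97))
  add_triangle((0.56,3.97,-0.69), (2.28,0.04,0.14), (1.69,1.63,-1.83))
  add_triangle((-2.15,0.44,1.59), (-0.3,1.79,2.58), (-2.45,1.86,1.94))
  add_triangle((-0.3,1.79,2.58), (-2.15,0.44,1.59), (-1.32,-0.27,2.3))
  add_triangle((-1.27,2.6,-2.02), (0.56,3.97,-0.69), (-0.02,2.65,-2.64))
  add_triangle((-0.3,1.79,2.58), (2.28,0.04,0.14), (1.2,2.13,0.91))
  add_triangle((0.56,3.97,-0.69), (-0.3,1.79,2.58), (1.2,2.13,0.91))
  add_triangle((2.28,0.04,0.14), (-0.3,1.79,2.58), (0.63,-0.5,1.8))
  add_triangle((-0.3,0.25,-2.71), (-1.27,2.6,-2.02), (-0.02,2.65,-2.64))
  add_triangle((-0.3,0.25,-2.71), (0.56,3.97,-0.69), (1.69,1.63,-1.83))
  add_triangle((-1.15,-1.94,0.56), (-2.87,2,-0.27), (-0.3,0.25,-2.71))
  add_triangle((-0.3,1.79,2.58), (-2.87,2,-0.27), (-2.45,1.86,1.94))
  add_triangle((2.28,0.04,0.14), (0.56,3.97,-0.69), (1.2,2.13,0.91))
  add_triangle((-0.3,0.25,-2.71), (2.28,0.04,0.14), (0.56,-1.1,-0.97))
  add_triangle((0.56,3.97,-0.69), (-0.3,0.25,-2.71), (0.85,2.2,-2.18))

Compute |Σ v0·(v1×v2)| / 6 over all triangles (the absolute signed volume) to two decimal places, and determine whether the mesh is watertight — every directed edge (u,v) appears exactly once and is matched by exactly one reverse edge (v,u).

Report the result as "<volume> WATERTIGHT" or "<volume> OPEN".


48.49 WATERTIGHT

Per-triangle v0·(v1×v2)/6:
  t1: +0.9987
  t2: +1.2296
  t3: +2.0120
  t4: +0.1835
  t5: +1.1699
  t6: +2.1627
  t7: +1.4493
  t8: +1.0881
  t9: +1.4660
  t10: +1.2466
  t11: +6.0015
  t12: +1.1625
  t13: +0.9404
  t14: +1.3006
  t15: +1.6562
  t16: +1.2204
  t17: +2.4695
  t18: +1.0686
  t19: +1.2764
  t20: +1.9517
  t21: +1.5118
  t22: +2.1888
  t23: +1.7062
  t24: +1.4341
  t25: +2.9192
  t26: +3.5035
  t27: +1.4509
  t28: +1.8391
  t29: +1.2326
  t30: -1.3510
Σ = +48.4894 → |volume| = 48.49

Directed edges: 90 total, each appears once with its reverse present → watertight.


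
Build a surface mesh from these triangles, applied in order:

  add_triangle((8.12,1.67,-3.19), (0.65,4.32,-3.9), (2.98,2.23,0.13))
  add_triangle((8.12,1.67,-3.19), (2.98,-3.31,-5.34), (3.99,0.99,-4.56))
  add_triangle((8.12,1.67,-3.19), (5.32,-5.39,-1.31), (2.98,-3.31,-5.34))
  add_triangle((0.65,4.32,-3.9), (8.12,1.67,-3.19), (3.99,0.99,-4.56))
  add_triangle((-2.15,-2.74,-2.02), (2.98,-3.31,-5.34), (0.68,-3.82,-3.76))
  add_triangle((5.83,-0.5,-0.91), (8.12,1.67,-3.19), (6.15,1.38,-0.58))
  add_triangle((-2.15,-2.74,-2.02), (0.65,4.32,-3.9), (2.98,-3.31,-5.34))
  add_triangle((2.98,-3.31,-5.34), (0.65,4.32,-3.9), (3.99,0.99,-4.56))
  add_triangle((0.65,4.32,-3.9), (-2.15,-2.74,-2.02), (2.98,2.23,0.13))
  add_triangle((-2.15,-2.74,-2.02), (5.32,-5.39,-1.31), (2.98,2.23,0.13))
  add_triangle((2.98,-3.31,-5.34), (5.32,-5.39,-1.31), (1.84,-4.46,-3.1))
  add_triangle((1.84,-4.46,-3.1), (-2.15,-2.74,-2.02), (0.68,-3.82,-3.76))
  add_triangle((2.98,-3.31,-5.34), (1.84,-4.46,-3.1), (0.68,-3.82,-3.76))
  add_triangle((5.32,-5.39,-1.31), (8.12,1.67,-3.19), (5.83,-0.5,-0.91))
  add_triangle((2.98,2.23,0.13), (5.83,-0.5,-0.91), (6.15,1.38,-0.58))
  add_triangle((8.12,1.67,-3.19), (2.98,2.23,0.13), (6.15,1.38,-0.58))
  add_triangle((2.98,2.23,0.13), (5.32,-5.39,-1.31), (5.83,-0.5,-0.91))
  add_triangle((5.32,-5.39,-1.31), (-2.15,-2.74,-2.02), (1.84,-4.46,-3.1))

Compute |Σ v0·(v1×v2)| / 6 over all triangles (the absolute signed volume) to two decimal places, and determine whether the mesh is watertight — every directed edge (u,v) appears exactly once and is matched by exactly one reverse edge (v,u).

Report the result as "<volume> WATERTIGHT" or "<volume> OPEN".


Per-triangle v0·(v1×v2)/6:
  t1: +15.3455
  t2: +16.8429
  t3: +40.7273
  t4: +16.1184
  t5: +2.4660
  t6: +4.4369
  t7: +21.6728
  t8: +13.8511
  t9: -5.8744
  t10: -8.0988
  t11: +9.9192
  t12: +2.6172
  t13: +3.3501
  t14: +10.3194
  t15: +0.1854
  t16: +3.8155
  t17: +1.6948
  t18: +5.6752
Σ = +155.0643 → |volume| = 155.06

Directed edges: 54 total, each appears once with its reverse present → watertight.

155.06 WATERTIGHT


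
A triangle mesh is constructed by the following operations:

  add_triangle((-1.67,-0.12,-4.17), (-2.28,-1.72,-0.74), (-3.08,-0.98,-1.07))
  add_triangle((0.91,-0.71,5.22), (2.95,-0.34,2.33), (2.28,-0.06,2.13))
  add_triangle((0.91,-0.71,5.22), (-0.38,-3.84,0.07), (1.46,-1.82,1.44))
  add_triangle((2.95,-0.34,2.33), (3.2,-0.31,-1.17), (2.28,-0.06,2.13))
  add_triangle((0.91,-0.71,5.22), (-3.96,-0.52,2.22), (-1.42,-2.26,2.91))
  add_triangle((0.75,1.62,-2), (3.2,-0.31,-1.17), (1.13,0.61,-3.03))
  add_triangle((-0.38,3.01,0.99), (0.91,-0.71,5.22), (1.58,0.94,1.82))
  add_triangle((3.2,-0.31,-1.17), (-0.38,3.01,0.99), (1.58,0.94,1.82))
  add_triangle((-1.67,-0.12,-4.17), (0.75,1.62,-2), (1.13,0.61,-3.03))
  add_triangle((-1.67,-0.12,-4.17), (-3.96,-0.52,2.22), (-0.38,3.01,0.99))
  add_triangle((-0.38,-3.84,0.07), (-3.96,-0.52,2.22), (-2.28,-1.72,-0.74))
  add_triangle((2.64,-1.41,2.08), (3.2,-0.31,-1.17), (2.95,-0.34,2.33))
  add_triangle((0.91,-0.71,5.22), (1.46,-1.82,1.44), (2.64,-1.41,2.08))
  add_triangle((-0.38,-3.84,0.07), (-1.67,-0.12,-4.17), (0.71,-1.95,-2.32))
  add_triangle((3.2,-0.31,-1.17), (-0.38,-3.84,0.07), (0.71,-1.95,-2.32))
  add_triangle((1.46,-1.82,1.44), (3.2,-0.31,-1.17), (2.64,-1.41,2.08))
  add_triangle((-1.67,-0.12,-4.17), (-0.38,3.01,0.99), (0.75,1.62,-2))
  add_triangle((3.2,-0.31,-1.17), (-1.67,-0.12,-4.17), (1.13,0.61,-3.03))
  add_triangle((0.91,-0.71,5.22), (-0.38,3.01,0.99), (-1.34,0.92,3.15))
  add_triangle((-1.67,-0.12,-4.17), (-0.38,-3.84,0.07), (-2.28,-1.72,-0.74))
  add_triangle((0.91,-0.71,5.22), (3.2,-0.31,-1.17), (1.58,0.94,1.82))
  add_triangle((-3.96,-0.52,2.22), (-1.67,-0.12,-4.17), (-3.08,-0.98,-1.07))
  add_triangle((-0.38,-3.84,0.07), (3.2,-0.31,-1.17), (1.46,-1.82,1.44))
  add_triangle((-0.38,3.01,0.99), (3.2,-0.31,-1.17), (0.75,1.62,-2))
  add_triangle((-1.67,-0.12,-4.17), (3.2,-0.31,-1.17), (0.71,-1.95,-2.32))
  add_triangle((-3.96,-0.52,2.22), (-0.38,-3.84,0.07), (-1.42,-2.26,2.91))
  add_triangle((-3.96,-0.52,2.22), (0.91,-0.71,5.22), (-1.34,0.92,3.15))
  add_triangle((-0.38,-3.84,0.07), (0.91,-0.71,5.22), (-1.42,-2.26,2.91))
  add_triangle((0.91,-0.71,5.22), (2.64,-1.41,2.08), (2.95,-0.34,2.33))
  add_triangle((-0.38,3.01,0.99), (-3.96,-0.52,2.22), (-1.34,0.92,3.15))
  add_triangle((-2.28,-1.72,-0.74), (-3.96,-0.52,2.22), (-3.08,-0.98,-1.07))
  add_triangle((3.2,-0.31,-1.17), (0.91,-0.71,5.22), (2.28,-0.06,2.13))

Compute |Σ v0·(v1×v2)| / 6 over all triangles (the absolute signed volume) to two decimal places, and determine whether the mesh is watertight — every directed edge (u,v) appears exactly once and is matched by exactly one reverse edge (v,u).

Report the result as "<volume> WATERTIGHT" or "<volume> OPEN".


112.79 WATERTIGHT

Per-triangle v0·(v1×v2)/6:
  t1: +1.8217
  t2: +0.5467
  t3: +4.5831
  t4: +0.3782
  t5: +6.6846
  t6: +1.7001
  t7: +4.0255
  t8: +3.3059
  t9: +1.9807
  t10: +10.3631
  t11: +4.9143
  t12: +2.0103
  t13: +2.0325
  t14: +4.9108
  t15: +4.1910
  t16: +1.5111
  t17: +4.1191
  t18: +2.2277
  t19: +4.5201
  t20: +4.8150
  t21: +4.0322
  t22: +2.1230
  t23: +4.1428
  t24: +3.5049
  t25: +4.4868
  t26: +5.4837
  t27: +5.4581
  t28: +5.7867
  t29: +2.4486
  t30: +4.2824
  t31: +1.8555
  t32: -1.4593
Σ = +112.7869 → |volume| = 112.79

Directed edges: 96 total, each appears once with its reverse present → watertight.


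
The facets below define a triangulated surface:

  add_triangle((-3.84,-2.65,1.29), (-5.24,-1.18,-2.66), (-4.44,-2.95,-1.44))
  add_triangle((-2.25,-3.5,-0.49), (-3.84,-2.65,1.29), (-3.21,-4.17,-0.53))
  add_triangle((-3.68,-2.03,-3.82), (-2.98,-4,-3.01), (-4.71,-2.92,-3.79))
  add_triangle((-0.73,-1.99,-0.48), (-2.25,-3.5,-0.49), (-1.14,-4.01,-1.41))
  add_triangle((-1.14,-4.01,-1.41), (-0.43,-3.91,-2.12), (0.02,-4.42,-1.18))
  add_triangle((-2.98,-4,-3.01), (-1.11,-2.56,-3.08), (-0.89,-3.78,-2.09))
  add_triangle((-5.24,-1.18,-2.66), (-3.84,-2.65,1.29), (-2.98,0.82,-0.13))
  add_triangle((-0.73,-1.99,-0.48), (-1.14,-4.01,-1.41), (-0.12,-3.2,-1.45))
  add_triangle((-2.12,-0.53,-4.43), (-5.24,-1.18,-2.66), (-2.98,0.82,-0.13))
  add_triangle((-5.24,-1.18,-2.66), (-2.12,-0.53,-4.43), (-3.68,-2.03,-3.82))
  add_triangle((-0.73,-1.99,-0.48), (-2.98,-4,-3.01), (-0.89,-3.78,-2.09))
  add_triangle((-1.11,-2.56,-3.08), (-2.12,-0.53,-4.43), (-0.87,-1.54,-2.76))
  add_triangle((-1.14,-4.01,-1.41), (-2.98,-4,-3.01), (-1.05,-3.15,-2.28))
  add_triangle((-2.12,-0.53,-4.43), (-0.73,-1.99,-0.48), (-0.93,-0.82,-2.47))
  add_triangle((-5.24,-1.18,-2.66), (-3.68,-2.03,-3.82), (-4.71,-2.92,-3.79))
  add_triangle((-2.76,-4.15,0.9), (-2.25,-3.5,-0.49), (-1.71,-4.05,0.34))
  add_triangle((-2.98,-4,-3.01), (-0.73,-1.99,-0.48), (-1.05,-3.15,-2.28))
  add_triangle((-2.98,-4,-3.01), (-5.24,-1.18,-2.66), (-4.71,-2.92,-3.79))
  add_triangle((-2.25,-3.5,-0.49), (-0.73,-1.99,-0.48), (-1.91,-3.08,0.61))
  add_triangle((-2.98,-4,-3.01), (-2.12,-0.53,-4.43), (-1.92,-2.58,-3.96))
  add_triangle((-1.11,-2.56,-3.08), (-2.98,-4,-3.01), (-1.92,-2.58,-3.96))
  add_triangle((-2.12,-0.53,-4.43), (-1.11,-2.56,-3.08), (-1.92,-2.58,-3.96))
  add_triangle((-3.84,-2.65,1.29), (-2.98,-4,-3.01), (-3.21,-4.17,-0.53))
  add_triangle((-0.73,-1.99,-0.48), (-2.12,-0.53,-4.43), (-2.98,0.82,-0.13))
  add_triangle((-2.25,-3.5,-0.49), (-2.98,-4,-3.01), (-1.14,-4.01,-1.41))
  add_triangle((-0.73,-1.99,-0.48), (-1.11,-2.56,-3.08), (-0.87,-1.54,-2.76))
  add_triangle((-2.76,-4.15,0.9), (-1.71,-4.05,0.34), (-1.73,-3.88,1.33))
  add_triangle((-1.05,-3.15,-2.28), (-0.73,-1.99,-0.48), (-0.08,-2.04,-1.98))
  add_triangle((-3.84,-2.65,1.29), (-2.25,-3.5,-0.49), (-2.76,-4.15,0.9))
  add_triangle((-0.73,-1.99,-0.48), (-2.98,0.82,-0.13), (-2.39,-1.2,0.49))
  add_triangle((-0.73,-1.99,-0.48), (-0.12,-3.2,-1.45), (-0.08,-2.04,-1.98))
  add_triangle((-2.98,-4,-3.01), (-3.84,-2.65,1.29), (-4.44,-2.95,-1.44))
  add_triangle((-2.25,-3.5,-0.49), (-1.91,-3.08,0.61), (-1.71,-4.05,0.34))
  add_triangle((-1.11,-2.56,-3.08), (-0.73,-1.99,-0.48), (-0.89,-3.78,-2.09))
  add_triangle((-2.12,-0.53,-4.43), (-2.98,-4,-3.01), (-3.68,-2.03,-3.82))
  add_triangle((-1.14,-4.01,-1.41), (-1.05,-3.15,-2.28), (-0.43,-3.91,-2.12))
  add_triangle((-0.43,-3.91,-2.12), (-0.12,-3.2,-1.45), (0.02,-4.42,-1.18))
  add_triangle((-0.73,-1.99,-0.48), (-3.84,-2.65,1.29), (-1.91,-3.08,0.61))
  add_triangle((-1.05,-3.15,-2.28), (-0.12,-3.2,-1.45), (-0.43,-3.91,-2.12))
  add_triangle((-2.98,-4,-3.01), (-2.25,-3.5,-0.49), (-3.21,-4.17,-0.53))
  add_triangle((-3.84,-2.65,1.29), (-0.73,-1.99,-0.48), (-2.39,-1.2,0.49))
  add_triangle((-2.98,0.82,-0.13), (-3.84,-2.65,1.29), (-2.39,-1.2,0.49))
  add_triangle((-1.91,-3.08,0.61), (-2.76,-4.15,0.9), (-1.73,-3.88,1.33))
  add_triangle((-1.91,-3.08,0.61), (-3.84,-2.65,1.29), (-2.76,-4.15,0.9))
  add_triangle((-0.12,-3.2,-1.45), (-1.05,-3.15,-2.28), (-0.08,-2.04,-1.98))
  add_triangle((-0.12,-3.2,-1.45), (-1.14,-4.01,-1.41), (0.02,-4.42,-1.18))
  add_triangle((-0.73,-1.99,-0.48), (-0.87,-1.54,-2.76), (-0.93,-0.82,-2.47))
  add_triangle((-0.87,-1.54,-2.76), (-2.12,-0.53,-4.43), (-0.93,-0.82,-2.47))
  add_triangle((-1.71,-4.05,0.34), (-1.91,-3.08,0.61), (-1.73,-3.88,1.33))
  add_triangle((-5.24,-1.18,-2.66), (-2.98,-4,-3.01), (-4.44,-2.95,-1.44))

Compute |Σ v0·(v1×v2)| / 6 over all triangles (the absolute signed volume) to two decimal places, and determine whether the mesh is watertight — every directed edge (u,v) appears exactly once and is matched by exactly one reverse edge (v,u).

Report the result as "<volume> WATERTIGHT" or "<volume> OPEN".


Per-triangle v0·(v1×v2)/6:
  t1: +4.2480
  t2: +0.4458
  t3: +1.5720
  t4: +0.1030
  t5: +0.8062
  t6: +1.8823
  t7: +6.3741
  t8: +0.0803
  t9: +4.3038
  t10: +3.4289
  t11: +0.9280
  t12: +0.4044
  t13: +1.2784
  t14: -0.5534
  t15: +1.7018
  t16: +0.8207
  t17: -0.8343
  t18: +1.6361
  t19: +0.3418
  t20: +2.3272
  t21: +1.0712
  t22: +0.6063
  t23: +3.0175
  t24: -4.4720
  t25: +2.2572
  t26: -0.1138
  t27: +0.6490
  t28: -0.2849
  t29: +1.7564
  t30: -1.0601
  t31: -0.3698
  t32: +3.9392
  t33: -0.5057
  t34: -0.4724
  t35: +3.1889
  t36: +0.6110
  t37: +0.0899
  t38: -0.7877
  t39: -0.0442
  t40: +0.7693
  t41: -0.5062
  t42: -0.2507
  t43: -0.0809
  t44: -0.0148
  t45: +0.5231
  t46: -0.4746
  t47: -0.2685
  t48: +0.0505
  t49: -0.3914
  t50: +4.9162
Σ = +44.6431 → |volume| = 44.64

Directed edges: 150 total, each appears once with its reverse present → watertight.

44.64 WATERTIGHT


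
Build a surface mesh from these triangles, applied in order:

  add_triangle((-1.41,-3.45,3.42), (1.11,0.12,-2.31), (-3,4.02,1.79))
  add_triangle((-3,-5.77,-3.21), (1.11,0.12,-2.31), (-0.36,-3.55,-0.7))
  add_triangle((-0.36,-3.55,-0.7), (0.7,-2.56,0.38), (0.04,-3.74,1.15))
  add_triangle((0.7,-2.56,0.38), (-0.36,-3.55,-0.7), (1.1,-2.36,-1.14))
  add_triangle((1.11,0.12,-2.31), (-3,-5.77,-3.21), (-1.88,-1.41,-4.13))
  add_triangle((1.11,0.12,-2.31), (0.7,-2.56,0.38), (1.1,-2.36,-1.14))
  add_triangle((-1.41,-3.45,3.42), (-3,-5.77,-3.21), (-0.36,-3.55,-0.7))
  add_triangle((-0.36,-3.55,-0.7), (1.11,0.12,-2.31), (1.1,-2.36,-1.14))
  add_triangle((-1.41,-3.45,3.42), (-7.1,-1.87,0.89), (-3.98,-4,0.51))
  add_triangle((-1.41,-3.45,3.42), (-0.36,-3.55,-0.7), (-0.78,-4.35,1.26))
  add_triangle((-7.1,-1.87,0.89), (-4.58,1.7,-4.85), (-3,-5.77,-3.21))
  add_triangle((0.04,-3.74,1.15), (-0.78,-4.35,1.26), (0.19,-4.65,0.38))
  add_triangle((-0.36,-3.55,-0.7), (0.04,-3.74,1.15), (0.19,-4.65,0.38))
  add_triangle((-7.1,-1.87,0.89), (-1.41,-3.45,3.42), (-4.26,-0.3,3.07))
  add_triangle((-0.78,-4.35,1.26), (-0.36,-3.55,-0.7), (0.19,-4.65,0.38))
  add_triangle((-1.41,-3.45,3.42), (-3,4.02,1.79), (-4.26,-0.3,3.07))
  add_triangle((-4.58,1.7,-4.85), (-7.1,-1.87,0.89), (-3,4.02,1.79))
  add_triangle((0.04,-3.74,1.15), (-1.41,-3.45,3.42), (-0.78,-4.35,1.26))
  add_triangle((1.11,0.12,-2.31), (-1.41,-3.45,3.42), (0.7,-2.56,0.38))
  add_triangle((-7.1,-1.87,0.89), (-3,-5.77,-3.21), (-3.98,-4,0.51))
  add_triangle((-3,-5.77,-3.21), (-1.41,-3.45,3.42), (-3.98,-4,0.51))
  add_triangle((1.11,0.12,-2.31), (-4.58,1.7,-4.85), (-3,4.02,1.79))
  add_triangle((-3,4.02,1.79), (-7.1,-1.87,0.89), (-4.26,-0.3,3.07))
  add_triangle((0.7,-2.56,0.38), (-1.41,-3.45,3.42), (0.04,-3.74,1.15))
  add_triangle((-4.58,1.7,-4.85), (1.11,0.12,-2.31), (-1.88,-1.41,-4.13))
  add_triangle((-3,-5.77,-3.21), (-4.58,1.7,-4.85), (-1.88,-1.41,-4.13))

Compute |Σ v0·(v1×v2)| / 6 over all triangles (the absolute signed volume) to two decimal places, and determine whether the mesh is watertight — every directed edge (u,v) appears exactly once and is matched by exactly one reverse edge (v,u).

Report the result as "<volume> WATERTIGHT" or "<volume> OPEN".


195.76 WATERTIGHT

Per-triangle v0·(v1×v2)/6:
  t1: -2.3264
  t2: +4.6804
  t3: +0.8522
  t4: +1.0842
  t5: +5.9919
  t6: +0.2820
  t7: +7.1583
  t8: +1.4111
  t9: +11.2879
  t10: +0.5062
  t11: +44.2962
  t12: +0.5476
  t13: -0.4171
  t14: +12.3935
  t15: +1.0889
  t16: +6.3368
  t17: +35.7367
  t18: +1.2854
  t19: -0.8837
  t20: +12.5911
  t21: +10.7667
  t22: +9.7498
  t23: +13.0596
  t24: +0.6219
  t25: +6.4767
  t26: +11.1868
Σ = +195.7649 → |volume| = 195.76

Directed edges: 78 total, each appears once with its reverse present → watertight.


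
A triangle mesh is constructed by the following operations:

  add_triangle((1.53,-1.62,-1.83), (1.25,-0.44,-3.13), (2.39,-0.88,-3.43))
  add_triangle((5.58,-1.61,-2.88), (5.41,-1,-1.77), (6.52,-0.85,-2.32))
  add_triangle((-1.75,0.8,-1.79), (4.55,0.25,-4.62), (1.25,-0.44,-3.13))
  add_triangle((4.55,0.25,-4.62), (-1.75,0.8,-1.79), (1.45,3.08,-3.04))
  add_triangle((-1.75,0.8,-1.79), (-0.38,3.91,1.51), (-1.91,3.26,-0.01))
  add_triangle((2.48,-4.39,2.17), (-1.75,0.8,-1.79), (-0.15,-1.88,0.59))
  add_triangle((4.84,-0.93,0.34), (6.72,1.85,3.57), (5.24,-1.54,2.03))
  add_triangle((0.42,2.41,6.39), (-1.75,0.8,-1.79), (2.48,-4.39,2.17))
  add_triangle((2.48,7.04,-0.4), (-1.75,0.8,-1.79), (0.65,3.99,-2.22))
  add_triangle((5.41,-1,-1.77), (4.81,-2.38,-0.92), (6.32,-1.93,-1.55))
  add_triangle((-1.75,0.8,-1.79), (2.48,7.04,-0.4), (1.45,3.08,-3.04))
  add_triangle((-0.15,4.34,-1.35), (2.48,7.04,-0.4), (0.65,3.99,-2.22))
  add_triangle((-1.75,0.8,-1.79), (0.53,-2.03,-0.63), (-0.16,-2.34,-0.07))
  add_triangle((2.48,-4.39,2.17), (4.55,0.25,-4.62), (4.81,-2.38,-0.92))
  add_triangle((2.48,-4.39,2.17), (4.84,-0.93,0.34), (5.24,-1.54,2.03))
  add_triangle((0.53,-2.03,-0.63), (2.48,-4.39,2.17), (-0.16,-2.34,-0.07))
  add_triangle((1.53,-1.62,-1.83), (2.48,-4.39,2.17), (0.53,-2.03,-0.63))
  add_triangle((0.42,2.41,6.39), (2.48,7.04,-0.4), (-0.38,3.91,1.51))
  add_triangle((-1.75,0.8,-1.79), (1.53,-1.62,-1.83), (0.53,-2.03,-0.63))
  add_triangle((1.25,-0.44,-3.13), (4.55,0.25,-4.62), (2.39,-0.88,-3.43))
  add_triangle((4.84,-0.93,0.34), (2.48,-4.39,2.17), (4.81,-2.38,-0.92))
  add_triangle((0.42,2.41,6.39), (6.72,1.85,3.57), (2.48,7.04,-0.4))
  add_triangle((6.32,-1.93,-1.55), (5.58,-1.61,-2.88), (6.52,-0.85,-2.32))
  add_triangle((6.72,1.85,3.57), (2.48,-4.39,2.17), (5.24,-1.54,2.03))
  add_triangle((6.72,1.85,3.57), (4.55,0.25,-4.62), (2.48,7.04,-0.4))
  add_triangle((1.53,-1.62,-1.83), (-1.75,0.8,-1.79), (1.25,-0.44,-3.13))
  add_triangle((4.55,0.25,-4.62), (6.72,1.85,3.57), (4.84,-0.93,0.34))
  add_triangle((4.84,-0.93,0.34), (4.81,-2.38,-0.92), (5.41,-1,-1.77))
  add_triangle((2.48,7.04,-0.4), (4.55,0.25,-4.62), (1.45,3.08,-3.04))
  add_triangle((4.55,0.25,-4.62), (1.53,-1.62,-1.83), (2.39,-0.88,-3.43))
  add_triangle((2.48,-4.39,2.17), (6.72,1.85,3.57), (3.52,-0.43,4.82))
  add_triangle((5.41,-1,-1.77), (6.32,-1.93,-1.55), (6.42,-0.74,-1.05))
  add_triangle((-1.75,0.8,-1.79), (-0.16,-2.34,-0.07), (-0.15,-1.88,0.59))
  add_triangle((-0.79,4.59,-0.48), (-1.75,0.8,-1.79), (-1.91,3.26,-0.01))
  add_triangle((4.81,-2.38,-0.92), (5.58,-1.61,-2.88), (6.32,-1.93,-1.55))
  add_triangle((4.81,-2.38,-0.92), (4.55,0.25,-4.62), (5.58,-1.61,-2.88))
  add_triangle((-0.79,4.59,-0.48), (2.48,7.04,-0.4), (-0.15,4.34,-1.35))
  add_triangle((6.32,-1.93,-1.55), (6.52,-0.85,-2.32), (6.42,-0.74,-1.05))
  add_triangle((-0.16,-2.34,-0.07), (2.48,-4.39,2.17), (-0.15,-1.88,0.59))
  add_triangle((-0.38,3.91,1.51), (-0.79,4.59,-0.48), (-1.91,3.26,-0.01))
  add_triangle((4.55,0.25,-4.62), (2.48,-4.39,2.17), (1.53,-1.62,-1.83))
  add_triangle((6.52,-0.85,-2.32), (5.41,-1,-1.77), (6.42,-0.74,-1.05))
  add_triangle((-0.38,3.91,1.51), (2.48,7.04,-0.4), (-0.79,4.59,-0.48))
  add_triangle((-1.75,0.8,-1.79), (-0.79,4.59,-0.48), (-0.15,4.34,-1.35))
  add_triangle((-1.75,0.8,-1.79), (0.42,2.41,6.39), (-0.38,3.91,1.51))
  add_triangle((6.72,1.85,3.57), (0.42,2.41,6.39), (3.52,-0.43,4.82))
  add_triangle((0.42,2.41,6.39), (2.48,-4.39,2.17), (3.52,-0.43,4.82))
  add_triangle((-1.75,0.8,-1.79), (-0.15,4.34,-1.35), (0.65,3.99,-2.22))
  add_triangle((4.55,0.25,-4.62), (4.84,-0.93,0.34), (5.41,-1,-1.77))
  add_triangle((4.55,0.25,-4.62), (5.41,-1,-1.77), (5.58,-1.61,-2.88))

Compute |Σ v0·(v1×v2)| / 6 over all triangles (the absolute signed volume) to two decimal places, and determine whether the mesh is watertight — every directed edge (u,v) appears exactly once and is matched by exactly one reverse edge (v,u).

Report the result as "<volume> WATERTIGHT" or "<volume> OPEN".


282.91 WATERTIGHT

Per-triangle v0·(v1×v2)/6:
  t1: +0.5594
  t2: -0.4351
  t3: +2.6405
  t4: +7.0503
  t5: -0.7963
  t6: -0.9145
  t7: +5.5435
  t8: +5.3826
  t9: -3.2054
  t10: -0.2470
  t11: +7.5773
  t12: +2.9483
  t13: +0.8738
  t14: +4.2052
  t15: +4.3881
  t16: +1.2175
  t17: +1.9220
  t18: +12.5867
  t19: +1.4555
  t20: +1.0401
  t21: +6.3147
  t22: +48.3224
  t23: +1.7453
  t24: +7.1302
  t25: +52.0343
  t26: +1.3138
  t27: +15.3263
  t28: +2.5649
  t29: +13.0267
  t30: +1.0844
  t31: +15.4245
  t32: -0.9301
  t33: +0.4700
  t34: +2.1690
  t35: +1.4249
  t36: -0.1750
  t37: +2.6844
  t38: +1.5573
  t39: +0.7200
  t40: +2.0543
  t41: +7.0072
  t42: -0.4117
  t43: +5.3438
  t44: +1.8846
  t45: +5.0544
  t46: +17.2437
  t47: +12.1724
  t48: +2.0978
  t49: +1.7924
  t50: +2.6708
Σ = +282.9102 → |volume| = 282.91

Directed edges: 150 total, each appears once with its reverse present → watertight.


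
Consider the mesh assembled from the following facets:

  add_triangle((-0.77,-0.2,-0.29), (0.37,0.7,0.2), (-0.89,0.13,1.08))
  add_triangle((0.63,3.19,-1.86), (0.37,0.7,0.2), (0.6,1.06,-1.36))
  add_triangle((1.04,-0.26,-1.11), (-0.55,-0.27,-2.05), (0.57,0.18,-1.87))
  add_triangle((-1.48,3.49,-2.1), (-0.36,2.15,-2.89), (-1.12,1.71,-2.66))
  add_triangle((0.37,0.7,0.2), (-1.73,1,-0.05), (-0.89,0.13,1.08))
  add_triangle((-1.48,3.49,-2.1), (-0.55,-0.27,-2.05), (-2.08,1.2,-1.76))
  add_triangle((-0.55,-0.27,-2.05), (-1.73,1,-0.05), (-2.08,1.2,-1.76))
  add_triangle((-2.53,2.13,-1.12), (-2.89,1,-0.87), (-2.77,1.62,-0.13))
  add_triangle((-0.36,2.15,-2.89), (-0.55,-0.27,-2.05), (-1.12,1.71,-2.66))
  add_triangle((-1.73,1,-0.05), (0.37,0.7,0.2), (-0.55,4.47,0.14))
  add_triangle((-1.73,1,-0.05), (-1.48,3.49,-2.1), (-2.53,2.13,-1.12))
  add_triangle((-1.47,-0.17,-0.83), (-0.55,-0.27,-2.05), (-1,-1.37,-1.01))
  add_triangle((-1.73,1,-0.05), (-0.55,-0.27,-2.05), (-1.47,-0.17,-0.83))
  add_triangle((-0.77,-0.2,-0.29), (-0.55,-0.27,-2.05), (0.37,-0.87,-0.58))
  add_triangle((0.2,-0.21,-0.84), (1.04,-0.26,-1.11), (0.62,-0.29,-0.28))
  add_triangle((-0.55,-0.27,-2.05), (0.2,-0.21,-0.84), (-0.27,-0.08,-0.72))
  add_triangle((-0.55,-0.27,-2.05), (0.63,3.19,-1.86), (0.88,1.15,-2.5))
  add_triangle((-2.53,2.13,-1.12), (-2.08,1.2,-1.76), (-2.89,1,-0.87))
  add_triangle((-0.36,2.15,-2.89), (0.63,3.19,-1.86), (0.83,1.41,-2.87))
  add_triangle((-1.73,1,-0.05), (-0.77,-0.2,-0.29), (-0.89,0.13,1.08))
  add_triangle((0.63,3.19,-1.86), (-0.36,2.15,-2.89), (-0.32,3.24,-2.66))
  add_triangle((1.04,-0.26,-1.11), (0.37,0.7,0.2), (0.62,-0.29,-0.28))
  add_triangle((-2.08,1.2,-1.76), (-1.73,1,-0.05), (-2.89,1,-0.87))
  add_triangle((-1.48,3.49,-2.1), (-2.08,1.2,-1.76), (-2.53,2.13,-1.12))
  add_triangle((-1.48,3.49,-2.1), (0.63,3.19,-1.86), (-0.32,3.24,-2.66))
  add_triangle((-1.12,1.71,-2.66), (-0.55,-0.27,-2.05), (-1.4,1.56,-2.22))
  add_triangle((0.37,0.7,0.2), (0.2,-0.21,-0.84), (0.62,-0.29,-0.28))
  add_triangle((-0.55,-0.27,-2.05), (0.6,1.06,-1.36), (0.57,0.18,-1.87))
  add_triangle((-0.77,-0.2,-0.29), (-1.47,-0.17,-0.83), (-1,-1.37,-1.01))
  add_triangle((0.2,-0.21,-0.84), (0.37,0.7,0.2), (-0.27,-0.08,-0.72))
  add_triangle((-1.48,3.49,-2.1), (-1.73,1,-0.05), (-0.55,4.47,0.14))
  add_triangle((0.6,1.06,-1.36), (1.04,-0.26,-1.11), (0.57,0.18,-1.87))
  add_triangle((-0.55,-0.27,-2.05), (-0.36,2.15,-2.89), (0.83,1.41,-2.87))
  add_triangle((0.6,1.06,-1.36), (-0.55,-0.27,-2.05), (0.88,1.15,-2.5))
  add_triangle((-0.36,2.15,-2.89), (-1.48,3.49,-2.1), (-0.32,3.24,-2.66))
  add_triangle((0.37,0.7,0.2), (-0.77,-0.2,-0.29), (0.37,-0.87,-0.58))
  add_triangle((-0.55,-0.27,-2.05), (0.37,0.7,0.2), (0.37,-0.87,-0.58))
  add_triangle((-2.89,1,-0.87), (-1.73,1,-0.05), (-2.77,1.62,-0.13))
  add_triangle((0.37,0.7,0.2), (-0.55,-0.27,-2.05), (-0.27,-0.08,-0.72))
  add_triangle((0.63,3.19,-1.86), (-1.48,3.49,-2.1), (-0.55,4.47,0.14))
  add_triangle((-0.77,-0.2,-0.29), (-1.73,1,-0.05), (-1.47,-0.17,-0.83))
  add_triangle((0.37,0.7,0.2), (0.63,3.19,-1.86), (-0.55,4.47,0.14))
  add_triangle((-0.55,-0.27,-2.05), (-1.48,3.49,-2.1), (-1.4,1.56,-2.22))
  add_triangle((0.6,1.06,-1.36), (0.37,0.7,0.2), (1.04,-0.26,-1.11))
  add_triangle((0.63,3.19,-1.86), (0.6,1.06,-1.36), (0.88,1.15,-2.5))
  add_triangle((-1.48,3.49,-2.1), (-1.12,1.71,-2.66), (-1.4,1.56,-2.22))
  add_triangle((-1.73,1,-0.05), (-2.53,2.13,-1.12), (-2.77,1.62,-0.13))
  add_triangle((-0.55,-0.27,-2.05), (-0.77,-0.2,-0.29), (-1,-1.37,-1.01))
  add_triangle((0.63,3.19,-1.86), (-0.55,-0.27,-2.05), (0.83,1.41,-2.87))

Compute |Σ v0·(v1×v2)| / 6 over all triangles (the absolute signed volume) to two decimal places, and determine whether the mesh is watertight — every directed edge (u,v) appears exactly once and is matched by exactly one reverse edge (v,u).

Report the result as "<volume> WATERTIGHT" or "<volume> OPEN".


20.33 OPEN

Per-triangle v0·(v1×v2)/6:
  t1: -0.1069
  t2: +0.2177
  t3: +0.2365
  t4: +0.8901
  t5: +0.3123
  t6: +1.6207
  t7: +0.2868
  t8: +0.5395
  t9: +0.6437
  t10: +0.1856
  t11: +0.3992
  t12: +0.5120
  t13: +0.4646
  t14: +0.2167
  t15: +0.0252
  t16: +0.0005
  t17: +1.2493
  t18: +0.6023
  t19: +1.3341
  t20: +0.2353
  t21: +0.5135
  t22: +0.0664
  t23: -0.3281
  t24: +1.1299
  t25: +0.8558
  t26: +0.3091
  t27: -0.0632
  t28: +0.3132
  t29: +0.0566
  t30: -0.0460
  t31: +2.5813
  t32: +0.2244
  t33: +1.1297
  t34: -0.1689
  t35: +0.7506
  t36: -0.0482
  t37: +0.2068
  t38: +0.0139
  t39: +0.0193
  t40: +3.2170
  t41: +0.0678
  t42: +0.8017
  t43: -0.4551
  t44: +0.2236
  t45: +0.1224
  t46: +0.4063
  t47: +0.0039
  t48: -0.2522
  t49: -1.1881
Σ = +20.3287 → |volume| = 20.33

Directed edges: 147 total; 3 unmatched, e.g. (1.04,-0.26,-1.11)→(-0.55,-0.27,-2.05) → open.


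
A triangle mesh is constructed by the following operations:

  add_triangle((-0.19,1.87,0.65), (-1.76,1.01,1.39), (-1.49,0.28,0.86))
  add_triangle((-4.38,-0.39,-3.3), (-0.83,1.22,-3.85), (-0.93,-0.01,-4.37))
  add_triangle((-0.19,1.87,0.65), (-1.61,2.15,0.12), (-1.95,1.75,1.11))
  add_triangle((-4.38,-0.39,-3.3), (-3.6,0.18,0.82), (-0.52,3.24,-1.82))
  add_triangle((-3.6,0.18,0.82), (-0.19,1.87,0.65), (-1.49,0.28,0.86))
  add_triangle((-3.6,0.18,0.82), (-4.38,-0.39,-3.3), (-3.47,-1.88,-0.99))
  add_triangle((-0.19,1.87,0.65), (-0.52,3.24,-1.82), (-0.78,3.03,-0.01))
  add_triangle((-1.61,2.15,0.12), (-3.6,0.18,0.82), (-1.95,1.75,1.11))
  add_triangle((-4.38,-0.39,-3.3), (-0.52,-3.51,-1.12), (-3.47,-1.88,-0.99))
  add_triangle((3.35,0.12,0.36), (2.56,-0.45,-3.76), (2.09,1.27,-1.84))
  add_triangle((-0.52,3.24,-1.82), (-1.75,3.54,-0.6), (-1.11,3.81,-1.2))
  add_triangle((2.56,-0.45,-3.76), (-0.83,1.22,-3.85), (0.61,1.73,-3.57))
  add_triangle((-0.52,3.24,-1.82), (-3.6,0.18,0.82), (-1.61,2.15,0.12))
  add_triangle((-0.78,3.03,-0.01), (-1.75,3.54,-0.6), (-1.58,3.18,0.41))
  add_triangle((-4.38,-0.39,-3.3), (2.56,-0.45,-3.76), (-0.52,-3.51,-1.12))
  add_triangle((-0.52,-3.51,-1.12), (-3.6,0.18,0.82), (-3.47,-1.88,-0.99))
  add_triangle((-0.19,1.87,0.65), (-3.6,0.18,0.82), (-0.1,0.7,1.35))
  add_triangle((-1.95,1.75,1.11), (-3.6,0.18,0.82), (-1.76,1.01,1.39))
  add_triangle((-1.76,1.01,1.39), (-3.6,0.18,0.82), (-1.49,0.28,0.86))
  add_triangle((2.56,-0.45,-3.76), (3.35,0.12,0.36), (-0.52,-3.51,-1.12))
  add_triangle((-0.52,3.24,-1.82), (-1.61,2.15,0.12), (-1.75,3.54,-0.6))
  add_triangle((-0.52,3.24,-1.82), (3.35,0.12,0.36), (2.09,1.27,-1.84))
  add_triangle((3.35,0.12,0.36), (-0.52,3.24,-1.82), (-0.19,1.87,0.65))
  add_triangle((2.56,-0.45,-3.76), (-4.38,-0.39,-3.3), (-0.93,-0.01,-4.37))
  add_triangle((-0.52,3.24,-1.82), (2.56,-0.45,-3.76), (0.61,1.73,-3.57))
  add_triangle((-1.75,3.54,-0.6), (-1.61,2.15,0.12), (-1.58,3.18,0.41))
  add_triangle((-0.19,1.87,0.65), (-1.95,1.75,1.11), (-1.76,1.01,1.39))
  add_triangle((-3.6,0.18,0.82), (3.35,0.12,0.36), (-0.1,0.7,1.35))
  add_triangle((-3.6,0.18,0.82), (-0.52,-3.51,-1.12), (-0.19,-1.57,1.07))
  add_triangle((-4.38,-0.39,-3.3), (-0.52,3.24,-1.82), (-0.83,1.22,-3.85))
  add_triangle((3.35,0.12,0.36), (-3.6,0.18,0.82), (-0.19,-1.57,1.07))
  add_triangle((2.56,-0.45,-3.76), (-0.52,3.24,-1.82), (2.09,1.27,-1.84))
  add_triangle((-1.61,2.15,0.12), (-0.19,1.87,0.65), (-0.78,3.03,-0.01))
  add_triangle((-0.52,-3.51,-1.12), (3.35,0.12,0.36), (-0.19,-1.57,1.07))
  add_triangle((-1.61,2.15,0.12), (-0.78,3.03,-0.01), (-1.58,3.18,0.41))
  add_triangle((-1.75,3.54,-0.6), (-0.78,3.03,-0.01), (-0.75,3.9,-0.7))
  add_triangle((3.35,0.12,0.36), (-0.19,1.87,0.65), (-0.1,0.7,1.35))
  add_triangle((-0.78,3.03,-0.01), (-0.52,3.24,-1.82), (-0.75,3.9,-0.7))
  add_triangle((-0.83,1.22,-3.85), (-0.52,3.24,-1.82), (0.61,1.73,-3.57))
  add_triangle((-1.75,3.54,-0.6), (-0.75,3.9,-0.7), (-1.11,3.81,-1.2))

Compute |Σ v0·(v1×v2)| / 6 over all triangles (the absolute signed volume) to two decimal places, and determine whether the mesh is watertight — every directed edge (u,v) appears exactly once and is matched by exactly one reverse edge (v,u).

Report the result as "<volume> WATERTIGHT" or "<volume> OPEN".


Per-triangle v0·(v1×v2)/6:
  t1: -0.0793
  t2: +3.2945
  t3: +0.5641
  t4: +8.9959
  t5: -0.5063
  t6: +4.6446
  t7: +0.3703
  t8: +1.0714
  t9: +4.9424
  t10: +3.3170
  t11: +0.2262
  t12: +2.7481
  t13: +1.9312
  t14: +0.4043
  t15: +14.0237
  t16: +2.2514
  t17: +1.2286
  t18: +0.6124
  t19: +0.1660
  t20: +7.5440
  t21: +0.1011
  t22: +2.5792
  t23: +3.0683
  t24: +2.1183
  t25: +1.5670
  t26: +0.3041
  t27: +0.3147
  t28: +0.2394
  t29: +3.3520
  t30: +6.3869
  t31: +1.2414
  t32: +3.4570
  t33: +0.3688
  t34: +3.0544
  t35: -0.1755
  t36: +0.3665
  t37: +1.1625
  t38: -0.1231
  t39: +2.4067
  t40: +0.3674
Σ = +89.9075 → |volume| = 89.91

Directed edges: 120 total; 6 unmatched, e.g. (-0.83,1.22,-3.85)→(-0.93,-0.01,-4.37) → open.

89.91 OPEN
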